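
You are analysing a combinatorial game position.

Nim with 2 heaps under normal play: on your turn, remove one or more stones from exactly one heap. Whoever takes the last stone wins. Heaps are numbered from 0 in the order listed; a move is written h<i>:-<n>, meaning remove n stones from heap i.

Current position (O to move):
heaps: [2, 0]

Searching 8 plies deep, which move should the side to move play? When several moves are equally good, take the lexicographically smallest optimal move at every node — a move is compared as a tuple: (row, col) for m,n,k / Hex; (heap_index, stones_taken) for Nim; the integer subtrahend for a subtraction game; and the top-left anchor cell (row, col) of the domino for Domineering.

p1 O@[(2,0)]: h0:-1[(1,0)]-1 h0:-2[(0,0)]+1*
p2 X@[(0,0)] terminal -1; root [(2,0)] d8

O's best at [(2,0)]: h0:-2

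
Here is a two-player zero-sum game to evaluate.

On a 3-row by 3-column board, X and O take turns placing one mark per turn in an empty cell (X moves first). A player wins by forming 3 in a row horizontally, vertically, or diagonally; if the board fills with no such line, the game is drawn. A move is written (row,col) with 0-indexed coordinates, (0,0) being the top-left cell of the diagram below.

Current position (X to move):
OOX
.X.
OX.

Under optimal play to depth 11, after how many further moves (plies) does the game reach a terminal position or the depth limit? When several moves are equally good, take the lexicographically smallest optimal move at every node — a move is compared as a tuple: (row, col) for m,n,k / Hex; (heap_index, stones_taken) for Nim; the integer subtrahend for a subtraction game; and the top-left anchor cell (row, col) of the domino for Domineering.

PV length from [OOX/.X./OX.]: 3 plies

ply 1, X at OOX/.X./OX. | (1,0)=+0→OOX/XX./OX.*; (1,2)=-1→OOX/.XX/OX.; (2,2)=-1→OOX/.X./OXX
ply 2, O at OOX/XX./OX. | (1,2)=+0→OOX/XXO/OX.*; (2,2)=-1→OOX/XX./OXO
ply 3, X at OOX/XXO/OX. | (2,2)=+0→OOX/XXO/OXX*
ply 4: OOX/XXO/OXX is terminal +0 (O); from OOX/.X./OX. depth 11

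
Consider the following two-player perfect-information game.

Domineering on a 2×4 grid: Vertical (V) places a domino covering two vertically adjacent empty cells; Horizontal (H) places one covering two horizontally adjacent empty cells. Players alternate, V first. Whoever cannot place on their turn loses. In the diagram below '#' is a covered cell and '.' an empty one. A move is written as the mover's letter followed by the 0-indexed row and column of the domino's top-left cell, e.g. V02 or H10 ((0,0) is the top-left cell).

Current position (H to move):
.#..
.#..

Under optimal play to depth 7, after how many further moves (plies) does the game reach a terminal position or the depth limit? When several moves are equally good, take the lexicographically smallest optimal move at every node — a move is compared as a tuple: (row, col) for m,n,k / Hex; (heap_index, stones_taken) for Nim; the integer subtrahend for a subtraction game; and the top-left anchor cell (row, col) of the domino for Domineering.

PV length from [.#../.#..]: 3 plies

p1 H@[.#../.#..]: H02[.###/.#..]+1* H12[.#../.###]+1
p2 V@[.###/.#..]: V00[####/##..]-1*
p3 H@[####/##..]: H12[####/####]+1*
p4 V@[####/####] terminal -1; root [.#../.#..] d7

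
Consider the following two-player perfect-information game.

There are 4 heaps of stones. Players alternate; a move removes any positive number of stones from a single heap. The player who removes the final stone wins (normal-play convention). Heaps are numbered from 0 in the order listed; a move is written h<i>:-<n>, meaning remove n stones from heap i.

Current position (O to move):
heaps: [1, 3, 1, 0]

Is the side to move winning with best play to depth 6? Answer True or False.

p1 O@[(1,3,1,0)]: h0:-1[(0,3,1,0)]-1 h1:-1[(1,2,1,0)]-1 h1:-2[(1,1,1,0)]-1 h1:-3[(1,0,1,0)]+1* h2:-1[(1,3,0,0)]-1
p2 X@[(1,0,1,0)]: h0:-1[(0,0,1,0)]-1* h2:-1[(1,0,0,0)]-1
p3 O@[(0,0,1,0)]: h2:-1[(0,0,0,0)]+1*
p4 X@[(0,0,0,0)] terminal -1; root [(1,3,1,0)] d6

O winning at [(1,3,1,0)]: True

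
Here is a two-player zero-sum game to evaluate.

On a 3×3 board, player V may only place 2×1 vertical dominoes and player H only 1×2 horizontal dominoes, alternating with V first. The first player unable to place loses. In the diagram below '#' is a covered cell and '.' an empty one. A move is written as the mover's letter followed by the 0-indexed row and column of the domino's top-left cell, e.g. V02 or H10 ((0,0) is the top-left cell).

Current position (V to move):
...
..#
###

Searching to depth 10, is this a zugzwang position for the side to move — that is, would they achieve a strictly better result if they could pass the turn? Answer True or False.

zugzwang(.../..#/###, V) = False

ply 1, V at .../..#/### | V00=-1→#../#.#/###; V01=+1→.#./.##/###*
ply 2: .#./.##/### is terminal -1 (H); from .../..#/### depth 10
pass branch (H moves first from the same position):
  | ply 1, H at .../..#/### | H00=+1→##./..#/###*; H01=-1→.##/..#/###; H10=+1→.../###/###
  | ply 2: ##./..#/### is terminal -1 (V); from .../..#/### depth 10
V moving scores +1; V passing scores -1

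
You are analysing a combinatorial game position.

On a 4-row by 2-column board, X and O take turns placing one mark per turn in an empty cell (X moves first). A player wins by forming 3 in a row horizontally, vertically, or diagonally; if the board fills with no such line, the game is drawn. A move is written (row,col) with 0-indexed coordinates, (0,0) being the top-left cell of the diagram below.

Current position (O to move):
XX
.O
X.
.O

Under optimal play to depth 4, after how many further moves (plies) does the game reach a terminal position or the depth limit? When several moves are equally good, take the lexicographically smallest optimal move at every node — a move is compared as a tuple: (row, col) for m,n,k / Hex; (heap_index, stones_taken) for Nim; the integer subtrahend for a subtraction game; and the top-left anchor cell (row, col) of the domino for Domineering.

ply 1, O at XX/.O/X./.O | (1,0)=+0→XX/OO/X./.O; (2,1)=+1→XX/.O/XO/.O*; (3,0)=-1→XX/.O/X./OO
ply 2: XX/.O/XO/.O is terminal -1 (X); from XX/.O/X./.O depth 4

PV length from [XX/.O/X./.O]: 1 ply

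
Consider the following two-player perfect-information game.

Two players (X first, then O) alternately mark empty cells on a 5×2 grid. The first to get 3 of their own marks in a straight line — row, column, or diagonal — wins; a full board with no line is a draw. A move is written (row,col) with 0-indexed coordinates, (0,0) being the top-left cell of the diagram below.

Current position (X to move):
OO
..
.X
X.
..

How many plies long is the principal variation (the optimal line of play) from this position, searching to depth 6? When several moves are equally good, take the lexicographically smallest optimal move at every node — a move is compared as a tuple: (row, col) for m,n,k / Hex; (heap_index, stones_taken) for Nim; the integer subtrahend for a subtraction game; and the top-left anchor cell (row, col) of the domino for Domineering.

[OO/../.X/X./..] X move#1: (1,0):+1/OO/X./.X/X./..*, (1,1):+1/OO/.X/.X/X./.., (2,0):+1/OO/../XX/X./.., (3,1):+1/OO/../.X/XX/.., (4,0):+0/OO/../.X/X./X., (4,1):+1/OO/../.X/X./.X
[OO/X./.X/X./..] O move#2: (1,1):-1/OO/XO/.X/X./..*, (2,0):-1/OO/X./OX/X./.., (3,1):-1/OO/X./.X/XO/.., (4,0):-1/OO/X./.X/X./O., (4,1):-1/OO/X./.X/X./.O
[OO/XO/.X/X./..] X move#3: (2,0):+1/OO/XO/XX/X./..*, (3,1):+1/OO/XO/.X/XX/.., (4,0):+0/OO/XO/.X/X./X., (4,1):+1/OO/XO/.X/X./.X
[OO/XO/XX/X./..] end (terminal -1, O#4); searched OO/../.X/X./.. to 6

PV length from [OO/../.X/X./..]: 3 plies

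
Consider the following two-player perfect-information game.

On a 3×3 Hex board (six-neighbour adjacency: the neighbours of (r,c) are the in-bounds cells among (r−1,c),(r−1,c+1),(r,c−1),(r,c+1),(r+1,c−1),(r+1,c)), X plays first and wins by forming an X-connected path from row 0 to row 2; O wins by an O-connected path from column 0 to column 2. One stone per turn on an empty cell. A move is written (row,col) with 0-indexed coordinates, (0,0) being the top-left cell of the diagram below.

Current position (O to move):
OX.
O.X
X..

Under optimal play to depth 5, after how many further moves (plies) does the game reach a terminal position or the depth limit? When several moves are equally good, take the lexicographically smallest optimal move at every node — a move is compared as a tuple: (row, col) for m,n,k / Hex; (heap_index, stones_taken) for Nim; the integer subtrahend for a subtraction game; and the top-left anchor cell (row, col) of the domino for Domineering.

PV length from [OX./O.X/X..]: 2 plies

p1 O@[OX./O.X/X..]: (0,2)[OXO/O.X/X..]-1* (1,1)[OX./OOX/X..]-1 (2,1)[OX./O.X/XO.]-1 (2,2)[OX./O.X/X.O]-1
p2 X@[OXO/O.X/X..]: (1,1)[OXO/OXX/X..]+1* (2,1)[OXO/O.X/XX.]-1 (2,2)[OXO/O.X/X.X]-1
p3 O@[OXO/OXX/X..] terminal -1; root [OX./O.X/X..] d5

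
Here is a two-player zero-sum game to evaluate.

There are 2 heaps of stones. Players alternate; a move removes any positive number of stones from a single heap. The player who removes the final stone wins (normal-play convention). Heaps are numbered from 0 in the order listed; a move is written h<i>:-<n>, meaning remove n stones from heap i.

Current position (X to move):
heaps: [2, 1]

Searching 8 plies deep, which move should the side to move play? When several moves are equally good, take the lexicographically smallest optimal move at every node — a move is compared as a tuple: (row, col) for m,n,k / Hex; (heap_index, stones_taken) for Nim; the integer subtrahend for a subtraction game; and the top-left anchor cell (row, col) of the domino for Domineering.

X's best at [(2,1)]: h0:-1

ply 1, X at (2,1) | h0:-1=+1→(1,1)*; h0:-2=-1→(0,1); h1:-1=-1→(2,0)
ply 2, O at (1,1) | h0:-1=-1→(0,1)*; h1:-1=-1→(1,0)
ply 3, X at (0,1) | h1:-1=+1→(0,0)*
ply 4: (0,0) is terminal -1 (O); from (2,1) depth 8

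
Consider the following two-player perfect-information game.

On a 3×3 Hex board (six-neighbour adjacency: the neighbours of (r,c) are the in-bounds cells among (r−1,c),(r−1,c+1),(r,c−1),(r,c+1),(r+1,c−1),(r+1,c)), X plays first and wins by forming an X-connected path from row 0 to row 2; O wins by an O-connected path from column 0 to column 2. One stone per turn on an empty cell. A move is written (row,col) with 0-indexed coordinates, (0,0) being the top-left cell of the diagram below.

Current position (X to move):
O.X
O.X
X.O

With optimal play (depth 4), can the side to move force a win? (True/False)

ply 1, X at O.X/O.X/X.O | (0,1)=+1→OXX/O.X/X.O*; (1,1)=+1→O.X/OXX/X.O; (2,1)=+1→O.X/O.X/XXO
ply 2, O at OXX/O.X/X.O | (1,1)=-1→OXX/OOX/X.O*; (2,1)=-1→OXX/O.X/XOO
ply 3, X at OXX/OOX/X.O | (2,1)=+1→OXX/OOX/XXO*
ply 4: OXX/OOX/XXO is terminal -1 (O); from O.X/O.X/X.O depth 4

X winning at [O.X/O.X/X.O]: True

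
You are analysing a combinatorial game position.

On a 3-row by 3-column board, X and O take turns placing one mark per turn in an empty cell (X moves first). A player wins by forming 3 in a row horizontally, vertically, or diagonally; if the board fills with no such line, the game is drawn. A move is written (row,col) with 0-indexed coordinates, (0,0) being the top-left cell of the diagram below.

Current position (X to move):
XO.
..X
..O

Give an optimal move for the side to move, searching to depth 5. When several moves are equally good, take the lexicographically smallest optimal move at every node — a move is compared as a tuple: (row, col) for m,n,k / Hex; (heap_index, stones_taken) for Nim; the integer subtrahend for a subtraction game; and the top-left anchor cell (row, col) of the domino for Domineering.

[XO./..X/..O] X move#1: (0,2):-1/XOX/..X/..O, (1,0):+1/XO./X.X/..O*, (1,1):+0/XO./.XX/..O, (2,0):+0/XO./..X/X.O, (2,1):+0/XO./..X/.XO
[XO./X.X/..O] O move#2: (0,2):-1/XOO/X.X/..O*, (1,1):-1/XO./XOX/..O, (2,0):-1/XO./X.X/O.O, (2,1):-1/XO./X.X/.OO
[XOO/X.X/..O] X move#3: (1,1):+1/XOO/XXX/..O*, (2,0):+1/XOO/X.X/X.O, (2,1):+1/XOO/X.X/.XO
[XOO/XXX/..O] end (terminal -1, O#4); searched XO./..X/..O to 5

X's best at [XO./..X/..O]: (1,0)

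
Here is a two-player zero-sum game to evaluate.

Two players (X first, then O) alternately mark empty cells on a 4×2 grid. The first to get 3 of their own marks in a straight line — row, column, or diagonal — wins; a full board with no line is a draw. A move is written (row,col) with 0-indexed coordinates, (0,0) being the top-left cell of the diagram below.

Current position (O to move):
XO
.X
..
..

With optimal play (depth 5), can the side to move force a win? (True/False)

[XO/.X/../..] O move#1: (1,0):+0/XO/OX/../..*, (2,0):+0/XO/.X/O./.., (2,1):+0/XO/.X/.O/.., (3,0):+0/XO/.X/../O., (3,1):+0/XO/.X/../.O
[XO/OX/../..] X move#2: (2,0):+0/XO/OX/X./..*, (2,1):+0/XO/OX/.X/.., (3,0):+0/XO/OX/../X., (3,1):+0/XO/OX/../.X
[XO/OX/X./..] O move#3: (2,1):+0/XO/OX/XO/..*, (3,0):+0/XO/OX/X./O., (3,1):+0/XO/OX/X./.O
[XO/OX/XO/..] X move#4: (3,0):+0/XO/OX/XO/X.*, (3,1):+0/XO/OX/XO/.X
[XO/OX/XO/X.] O move#5: (3,1):+0/XO/OX/XO/XO*
[XO/OX/XO/XO] end (terminal +0, X#6); searched XO/.X/../.. to 5

O winning at [XO/.X/../..]: False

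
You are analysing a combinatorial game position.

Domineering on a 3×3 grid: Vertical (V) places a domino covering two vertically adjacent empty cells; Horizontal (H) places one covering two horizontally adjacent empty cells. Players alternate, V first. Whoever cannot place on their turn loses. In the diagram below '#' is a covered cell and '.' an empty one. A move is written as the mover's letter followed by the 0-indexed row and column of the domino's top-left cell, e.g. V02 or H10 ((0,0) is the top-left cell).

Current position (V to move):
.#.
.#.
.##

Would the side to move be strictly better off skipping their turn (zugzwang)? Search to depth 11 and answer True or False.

[.#./.#./.##] V move#1: V00:+1/##./##./.##*, V02:+1/.##/.##/.##, V10:+1/.#./##./###
[##./##./.##] end (terminal -1, H#2); searched .#./.#./.## to 11
pass branch (H moves first from the same position):
  | [.#./.#./.##] end (terminal -1, H#1); searched .#./.#./.## to 11
V moving scores +1; V passing scores +1

zugzwang(.#./.#./.##, V) = False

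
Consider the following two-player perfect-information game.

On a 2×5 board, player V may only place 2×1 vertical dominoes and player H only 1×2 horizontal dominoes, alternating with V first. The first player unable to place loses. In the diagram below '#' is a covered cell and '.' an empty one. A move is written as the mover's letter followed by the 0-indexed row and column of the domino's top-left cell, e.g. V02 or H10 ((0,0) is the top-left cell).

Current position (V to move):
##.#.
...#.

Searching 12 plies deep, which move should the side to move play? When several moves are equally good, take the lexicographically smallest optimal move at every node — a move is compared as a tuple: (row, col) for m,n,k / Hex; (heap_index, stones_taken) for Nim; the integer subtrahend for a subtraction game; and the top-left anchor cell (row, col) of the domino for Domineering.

V's best at [##.#./...#.]: V02

p1 V@[##.#./...#.]: V02[####./..##.]+1* V04[##.##/...##]-1
p2 H@[####./..##.]: H10[####./####.]-1*
p3 V@[####./####.]: V04[#####/#####]+1*
p4 H@[#####/#####] terminal -1; root [##.#./...#.] d12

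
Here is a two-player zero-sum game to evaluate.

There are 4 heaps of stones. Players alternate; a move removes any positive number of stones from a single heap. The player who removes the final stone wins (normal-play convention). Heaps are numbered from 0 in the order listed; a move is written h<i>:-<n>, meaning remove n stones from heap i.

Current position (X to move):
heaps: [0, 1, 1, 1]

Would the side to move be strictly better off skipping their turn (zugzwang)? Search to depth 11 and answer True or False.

zugzwang((0,1,1,1), X) = False

ply 1, X at (0,1,1,1) | h1:-1=+1→(0,0,1,1)*; h2:-1=+1→(0,1,0,1); h3:-1=+1→(0,1,1,0)
ply 2, O at (0,0,1,1) | h2:-1=-1→(0,0,0,1)*; h3:-1=-1→(0,0,1,0)
ply 3, X at (0,0,0,1) | h3:-1=+1→(0,0,0,0)*
ply 4: (0,0,0,0) is terminal -1 (O); from (0,1,1,1) depth 11
if X skipped the turn, O would face:
~ ply 1, O at (0,1,1,1) | h1:-1=+1→(0,0,1,1)*; h2:-1=+1→(0,1,0,1); h3:-1=+1→(0,1,1,0)
~ ply 2, X at (0,0,1,1) | h2:-1=-1→(0,0,0,1)*; h3:-1=-1→(0,0,1,0)
~ ply 3, O at (0,0,0,1) | h3:-1=+1→(0,0,0,0)*
~ ply 4: (0,0,0,0) is terminal -1 (X); from (0,1,1,1) depth 11
compare (X): move=+1 vs pass=-1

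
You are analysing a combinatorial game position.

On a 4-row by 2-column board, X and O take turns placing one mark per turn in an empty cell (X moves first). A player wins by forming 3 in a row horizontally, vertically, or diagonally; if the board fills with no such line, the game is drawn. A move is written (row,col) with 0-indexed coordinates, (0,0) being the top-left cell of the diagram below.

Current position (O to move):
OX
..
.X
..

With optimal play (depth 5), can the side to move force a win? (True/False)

O winning at [OX/../.X/..]: False

[OX/../.X/..] O move#1: (1,0):-1/OX/O./.X/.., (1,1):+0/OX/.O/.X/..*, (2,0):-1/OX/../OX/.., (3,0):-1/OX/../.X/O., (3,1):-1/OX/../.X/.O
[OX/.O/.X/..] X move#2: (1,0):+0/OX/XO/.X/..*, (2,0):+0/OX/.O/XX/.., (3,0):+0/OX/.O/.X/X., (3,1):+0/OX/.O/.X/.X
[OX/XO/.X/..] O move#3: (2,0):+0/OX/XO/OX/..*, (3,0):+0/OX/XO/.X/O., (3,1):+0/OX/XO/.X/.O
[OX/XO/OX/..] X move#4: (3,0):+0/OX/XO/OX/X.*, (3,1):+0/OX/XO/OX/.X
[OX/XO/OX/X.] O move#5: (3,1):+0/OX/XO/OX/XO*
[OX/XO/OX/XO] end (terminal +0, X#6); searched OX/../.X/.. to 5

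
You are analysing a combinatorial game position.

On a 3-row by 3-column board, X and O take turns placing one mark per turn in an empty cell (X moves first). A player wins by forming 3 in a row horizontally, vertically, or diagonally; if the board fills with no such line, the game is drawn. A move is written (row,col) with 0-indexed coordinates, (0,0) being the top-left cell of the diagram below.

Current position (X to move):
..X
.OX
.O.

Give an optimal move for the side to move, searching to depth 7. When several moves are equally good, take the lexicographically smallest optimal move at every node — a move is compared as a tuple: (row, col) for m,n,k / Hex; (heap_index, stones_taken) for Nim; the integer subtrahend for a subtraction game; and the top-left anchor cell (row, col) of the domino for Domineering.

X's best at [..X/.OX/.O.]: (0,1)

ply 1, X at ..X/.OX/.O. | (0,0)=-1→X.X/.OX/.O.; (0,1)=+1→.XX/.OX/.O.*; (1,0)=-1→..X/XOX/.O.; (2,0)=-1→..X/.OX/XO.; (2,2)=+1→..X/.OX/.OX
ply 2, O at .XX/.OX/.O. | (0,0)=-1→OXX/.OX/.O.*; (1,0)=-1→.XX/OOX/.O.; (2,0)=-1→.XX/.OX/OO.; (2,2)=-1→.XX/.OX/.OO
ply 3, X at OXX/.OX/.O. | (1,0)=-1→OXX/XOX/.O.; (2,0)=-1→OXX/.OX/XO.; (2,2)=+1→OXX/.OX/.OX*
ply 4: OXX/.OX/.OX is terminal -1 (O); from ..X/.OX/.O. depth 7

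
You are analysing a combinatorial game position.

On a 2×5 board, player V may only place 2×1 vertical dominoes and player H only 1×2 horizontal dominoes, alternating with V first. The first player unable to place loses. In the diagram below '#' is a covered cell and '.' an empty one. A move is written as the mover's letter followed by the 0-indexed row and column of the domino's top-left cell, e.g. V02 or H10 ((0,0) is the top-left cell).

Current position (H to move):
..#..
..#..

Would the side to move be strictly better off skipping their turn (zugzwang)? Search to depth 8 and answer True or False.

zugzwang(..#../..#.., H) = True

[..#../..#..] H move#1: H00:-1/###../..#..*, H03:-1/..###/..#.., H10:-1/..#../###.., H13:-1/..#../..###
[###../..#..] V move#2: V03:+1/####./..##.*, V04:+1/###.#/..#.#
[####./..##.] H move#3: H10:-1/####./####.*
[####./####.] V move#4: V04:+1/#####/#####*
[#####/#####] end (terminal -1, H#5); searched ..#../..#.. to 8
if H skipped the turn, V would face:
~ [..#../..#..] V move#1: V00:-1/#.#../#.#..*, V01:-1/.##../.##.., V03:-1/..##./..##., V04:-1/..#.#/..#.#
~ [#.#../#.#..] H move#2: H03:+1/#.###/#.#..*, H13:+1/#.#../#.###
~ [#.###/#.#..] V move#3: V01:-1/#####/###..*
~ [#####/###..] H move#4: H13:+1/#####/#####*
~ [#####/#####] end (terminal -1, V#5); searched ..#../..#.. to 8
compare (H): move=-1 vs pass=+1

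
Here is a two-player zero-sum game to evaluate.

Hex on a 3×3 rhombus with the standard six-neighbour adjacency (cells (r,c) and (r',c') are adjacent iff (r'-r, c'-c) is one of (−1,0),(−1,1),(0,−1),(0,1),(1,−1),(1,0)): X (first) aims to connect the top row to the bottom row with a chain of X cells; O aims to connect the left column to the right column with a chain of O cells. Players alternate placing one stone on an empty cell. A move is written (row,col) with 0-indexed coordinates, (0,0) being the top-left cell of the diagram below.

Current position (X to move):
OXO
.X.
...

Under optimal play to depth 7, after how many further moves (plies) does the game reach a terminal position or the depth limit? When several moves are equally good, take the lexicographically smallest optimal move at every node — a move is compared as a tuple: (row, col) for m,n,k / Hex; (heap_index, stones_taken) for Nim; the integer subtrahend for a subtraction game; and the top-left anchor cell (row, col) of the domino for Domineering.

PV length from [OXO/.X./...]: 3 plies

p1 X@[OXO/.X./...]: (1,0)[OXO/XX./...]+1* (1,2)[OXO/.XX/...]+1 (2,0)[OXO/.X./X..]+1 (2,1)[OXO/.X./.X.]+1 (2,2)[OXO/.X./..X]+1
p2 O@[OXO/XX./...]: (1,2)[OXO/XXO/...]-1* (2,0)[OXO/XX./O..]-1 (2,1)[OXO/XX./.O.]-1 (2,2)[OXO/XX./..O]-1
p3 X@[OXO/XXO/...]: (2,0)[OXO/XXO/X..]+1* (2,1)[OXO/XXO/.X.]+1 (2,2)[OXO/XXO/..X]+1
p4 O@[OXO/XXO/X..] terminal -1; root [OXO/.X./...] d7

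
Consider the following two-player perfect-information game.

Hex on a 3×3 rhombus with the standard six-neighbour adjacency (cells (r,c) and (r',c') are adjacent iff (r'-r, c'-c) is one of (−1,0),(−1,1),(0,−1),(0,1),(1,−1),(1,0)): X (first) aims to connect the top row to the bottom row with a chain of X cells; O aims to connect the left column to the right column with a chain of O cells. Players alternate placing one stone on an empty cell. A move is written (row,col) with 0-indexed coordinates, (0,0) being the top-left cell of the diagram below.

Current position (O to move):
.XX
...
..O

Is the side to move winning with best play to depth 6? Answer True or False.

p1 O@[.XX/.../..O]: (0,0)[OXX/.../..O]-1 (1,0)[.XX/O../..O]-1 (1,1)[.XX/.O./..O]+1* (1,2)[.XX/..O/..O]-1 (2,0)[.XX/.../O.O]-1 (2,1)[.XX/.../.OO]-1
p2 X@[.XX/.O./..O]: (0,0)[XXX/.O./..O]-1* (1,0)[.XX/XO./..O]-1 (1,2)[.XX/.OX/..O]-1 (2,0)[.XX/.O./X.O]-1 (2,1)[.XX/.O./.XO]-1
p3 O@[XXX/.O./..O]: (1,0)[XXX/OO./..O]+1* (1,2)[XXX/.OO/..O]+1 (2,0)[XXX/.O./O.O]+1 (2,1)[XXX/.O./.OO]+1
p4 X@[XXX/OO./..O]: (1,2)[XXX/OOX/..O]-1* (2,0)[XXX/OO./X.O]-1 (2,1)[XXX/OO./.XO]-1
p5 O@[XXX/OOX/..O]: (2,0)[XXX/OOX/O.O]-1 (2,1)[XXX/OOX/.OO]+1*
p6 X@[XXX/OOX/.OO] terminal -1; root [.XX/.../..O] d6

O winning at [.XX/.../..O]: True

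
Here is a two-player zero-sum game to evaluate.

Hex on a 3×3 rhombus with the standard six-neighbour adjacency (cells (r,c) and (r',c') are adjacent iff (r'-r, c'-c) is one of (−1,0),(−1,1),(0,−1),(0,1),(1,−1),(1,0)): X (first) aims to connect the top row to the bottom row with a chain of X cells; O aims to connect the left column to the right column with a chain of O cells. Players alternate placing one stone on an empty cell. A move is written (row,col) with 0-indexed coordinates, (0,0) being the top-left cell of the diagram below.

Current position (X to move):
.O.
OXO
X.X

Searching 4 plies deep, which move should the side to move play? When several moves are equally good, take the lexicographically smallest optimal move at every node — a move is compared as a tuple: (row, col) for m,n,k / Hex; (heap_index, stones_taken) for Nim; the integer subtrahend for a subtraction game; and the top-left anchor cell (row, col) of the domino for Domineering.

p1 X@[.O./OXO/X.X]: (0,0)[XO./OXO/X.X]-1 (0,2)[.OX/OXO/X.X]+1* (2,1)[.O./OXO/XXX]-1
p2 O@[.OX/OXO/X.X] terminal -1; root [.O./OXO/X.X] d4

X's best at [.O./OXO/X.X]: (0,2)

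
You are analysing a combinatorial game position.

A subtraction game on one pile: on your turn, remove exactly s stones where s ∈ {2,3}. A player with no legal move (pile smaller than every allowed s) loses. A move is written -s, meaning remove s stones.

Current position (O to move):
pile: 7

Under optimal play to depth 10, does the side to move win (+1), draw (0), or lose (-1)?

value(7, O) = +1

ply 1, O at 7 | -2=+1→5*; -3=-1→4
ply 2, X at 5 | -2=-1→3*; -3=-1→2
ply 3, O at 3 | -2=+1→1*; -3=+1→0
ply 4: 1 is terminal -1 (X); from 7 depth 10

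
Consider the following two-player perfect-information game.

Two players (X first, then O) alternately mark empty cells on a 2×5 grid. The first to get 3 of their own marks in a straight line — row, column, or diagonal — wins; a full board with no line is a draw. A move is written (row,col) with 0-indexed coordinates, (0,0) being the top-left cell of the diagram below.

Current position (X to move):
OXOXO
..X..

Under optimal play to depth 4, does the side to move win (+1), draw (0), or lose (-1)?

value(OXOXO/..X.., X) = +1

[OXOXO/..X..] X move#1: (1,0):+0/OXOXO/X.X.., (1,1):+1/OXOXO/.XX..*, (1,3):+1/OXOXO/..XX., (1,4):+0/OXOXO/..X.X
[OXOXO/.XX..] O move#2: (1,0):-1/OXOXO/OXX..*, (1,3):-1/OXOXO/.XXO., (1,4):-1/OXOXO/.XX.O
[OXOXO/OXX..] X move#3: (1,3):+1/OXOXO/OXXX.*, (1,4):+0/OXOXO/OXX.X
[OXOXO/OXXX.] end (terminal -1, O#4); searched OXOXO/..X.. to 4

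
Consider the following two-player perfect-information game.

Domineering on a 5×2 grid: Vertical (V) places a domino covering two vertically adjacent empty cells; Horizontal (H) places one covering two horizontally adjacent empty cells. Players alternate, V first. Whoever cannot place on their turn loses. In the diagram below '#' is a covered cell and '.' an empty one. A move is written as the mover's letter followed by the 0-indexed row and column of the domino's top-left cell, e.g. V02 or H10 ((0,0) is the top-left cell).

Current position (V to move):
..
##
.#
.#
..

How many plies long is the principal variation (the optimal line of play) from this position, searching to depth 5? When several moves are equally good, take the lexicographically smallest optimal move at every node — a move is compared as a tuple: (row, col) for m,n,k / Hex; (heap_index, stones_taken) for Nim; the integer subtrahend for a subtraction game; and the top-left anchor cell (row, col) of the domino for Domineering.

ply 1, V at ../##/.#/.#/.. | V20=-1→../##/##/##/..*; V30=-1→../##/.#/##/#.
ply 2, H at ../##/##/##/.. | H00=+1→##/##/##/##/..*; H40=+1→../##/##/##/##
ply 3: ##/##/##/##/.. is terminal -1 (V); from ../##/.#/.#/.. depth 5

PV length from [../##/.#/.#/..]: 2 plies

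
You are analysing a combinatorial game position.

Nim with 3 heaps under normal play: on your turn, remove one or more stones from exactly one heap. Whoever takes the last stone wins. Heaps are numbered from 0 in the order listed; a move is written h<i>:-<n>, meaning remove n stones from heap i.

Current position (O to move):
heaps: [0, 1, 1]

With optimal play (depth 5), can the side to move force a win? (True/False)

O winning at [(0,1,1)]: False

[(0,1,1)] O move#1: h1:-1:-1/(0,0,1)*, h2:-1:-1/(0,1,0)
[(0,0,1)] X move#2: h2:-1:+1/(0,0,0)*
[(0,0,0)] end (terminal -1, O#3); searched (0,1,1) to 5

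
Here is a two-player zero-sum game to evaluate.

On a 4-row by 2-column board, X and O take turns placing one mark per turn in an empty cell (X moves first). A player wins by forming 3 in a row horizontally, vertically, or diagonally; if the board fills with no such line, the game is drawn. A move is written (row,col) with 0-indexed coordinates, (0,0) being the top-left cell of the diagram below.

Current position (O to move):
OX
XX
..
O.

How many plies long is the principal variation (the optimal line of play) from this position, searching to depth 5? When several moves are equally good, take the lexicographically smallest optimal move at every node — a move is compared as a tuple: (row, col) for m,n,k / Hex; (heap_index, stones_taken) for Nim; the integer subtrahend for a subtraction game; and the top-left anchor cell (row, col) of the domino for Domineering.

p1 O@[OX/XX/../O.]: (2,0)[OX/XX/O./O.]-1 (2,1)[OX/XX/.O/O.]+0* (3,1)[OX/XX/../OO]-1
p2 X@[OX/XX/.O/O.]: (2,0)[OX/XX/XO/O.]+0* (3,1)[OX/XX/.O/OX]+0
p3 O@[OX/XX/XO/O.]: (3,1)[OX/XX/XO/OO]+0*
p4 X@[OX/XX/XO/OO] terminal +0; root [OX/XX/../O.] d5

PV length from [OX/XX/../O.]: 3 plies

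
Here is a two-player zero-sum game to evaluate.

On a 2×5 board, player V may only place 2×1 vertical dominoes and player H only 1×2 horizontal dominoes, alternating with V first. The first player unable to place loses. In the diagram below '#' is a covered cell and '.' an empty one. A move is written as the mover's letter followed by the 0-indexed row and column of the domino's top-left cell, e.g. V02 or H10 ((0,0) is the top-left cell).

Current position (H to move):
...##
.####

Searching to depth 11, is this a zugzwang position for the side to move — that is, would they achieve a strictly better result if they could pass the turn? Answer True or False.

zugzwang(...##/.####, H) = False

ply 1, H at ...##/.#### | H00=+1→##.##/.####*; H01=-1→.####/.####
ply 2: ##.##/.#### is terminal -1 (V); from ...##/.#### depth 11
pass branch (V moves first from the same position):
  | ply 1, V at ...##/.#### | V00=-1→#..##/#####*
  | ply 2, H at #..##/##### | H01=+1→#####/#####*
  | ply 3: #####/##### is terminal -1 (V); from ...##/.#### depth 11
H moving scores +1; H passing scores +1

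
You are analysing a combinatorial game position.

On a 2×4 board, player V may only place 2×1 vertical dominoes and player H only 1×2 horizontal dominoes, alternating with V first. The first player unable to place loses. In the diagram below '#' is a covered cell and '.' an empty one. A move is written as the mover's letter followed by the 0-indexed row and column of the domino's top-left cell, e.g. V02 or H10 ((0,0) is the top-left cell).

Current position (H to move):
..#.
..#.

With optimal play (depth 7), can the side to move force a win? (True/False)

H winning at [..#./..#.]: True

[..#./..#.] H move#1: H00:+1/###./..#.*, H10:+1/..#./###.
[###./..#.] V move#2: V03:-1/####/..##*
[####/..##] H move#3: H10:+1/####/####*
[####/####] end (terminal -1, V#4); searched ..#./..#. to 7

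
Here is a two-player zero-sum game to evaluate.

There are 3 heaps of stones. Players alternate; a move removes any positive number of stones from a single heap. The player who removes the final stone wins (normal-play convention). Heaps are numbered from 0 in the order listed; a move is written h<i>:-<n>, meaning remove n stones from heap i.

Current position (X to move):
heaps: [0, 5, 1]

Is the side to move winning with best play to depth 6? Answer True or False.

X winning at [(0,5,1)]: True

ply 1, X at (0,5,1) | h1:-1=-1→(0,4,1); h1:-2=-1→(0,3,1); h1:-3=-1→(0,2,1); h1:-4=+1→(0,1,1)*; h1:-5=-1→(0,0,1); h2:-1=-1→(0,5,0)
ply 2, O at (0,1,1) | h1:-1=-1→(0,0,1)*; h2:-1=-1→(0,1,0)
ply 3, X at (0,0,1) | h2:-1=+1→(0,0,0)*
ply 4: (0,0,0) is terminal -1 (O); from (0,5,1) depth 6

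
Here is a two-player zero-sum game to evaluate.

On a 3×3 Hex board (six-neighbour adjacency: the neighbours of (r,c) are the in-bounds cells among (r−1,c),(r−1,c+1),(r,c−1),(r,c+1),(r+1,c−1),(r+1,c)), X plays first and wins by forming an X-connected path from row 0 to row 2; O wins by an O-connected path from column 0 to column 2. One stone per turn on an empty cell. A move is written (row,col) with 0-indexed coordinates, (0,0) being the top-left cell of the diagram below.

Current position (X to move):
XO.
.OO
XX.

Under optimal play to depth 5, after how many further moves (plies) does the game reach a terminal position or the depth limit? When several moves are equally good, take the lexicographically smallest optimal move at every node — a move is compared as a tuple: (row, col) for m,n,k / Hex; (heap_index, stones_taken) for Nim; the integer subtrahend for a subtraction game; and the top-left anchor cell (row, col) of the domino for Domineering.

PV length from [XO./.OO/XX.]: 1 ply

ply 1, X at XO./.OO/XX. | (0,2)=-1→XOX/.OO/XX.; (1,0)=+1→XO./XOO/XX.*; (2,2)=-1→XO./.OO/XXX
ply 2: XO./XOO/XX. is terminal -1 (O); from XO./.OO/XX. depth 5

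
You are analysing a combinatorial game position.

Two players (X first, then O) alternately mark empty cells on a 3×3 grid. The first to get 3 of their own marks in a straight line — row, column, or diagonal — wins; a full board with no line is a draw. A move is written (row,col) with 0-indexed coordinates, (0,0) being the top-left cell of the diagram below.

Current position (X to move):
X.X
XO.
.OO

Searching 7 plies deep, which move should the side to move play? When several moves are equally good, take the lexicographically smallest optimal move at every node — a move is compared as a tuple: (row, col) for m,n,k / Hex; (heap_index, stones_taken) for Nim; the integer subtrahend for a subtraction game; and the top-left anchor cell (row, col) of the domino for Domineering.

[X.X/XO./.OO] X move#1: (0,1):+1/XXX/XO./.OO*, (1,2):-1/X.X/XOX/.OO, (2,0):+1/X.X/XO./XOO
[XXX/XO./.OO] end (terminal -1, O#2); searched X.X/XO./.OO to 7

X's best at [X.X/XO./.OO]: (0,1)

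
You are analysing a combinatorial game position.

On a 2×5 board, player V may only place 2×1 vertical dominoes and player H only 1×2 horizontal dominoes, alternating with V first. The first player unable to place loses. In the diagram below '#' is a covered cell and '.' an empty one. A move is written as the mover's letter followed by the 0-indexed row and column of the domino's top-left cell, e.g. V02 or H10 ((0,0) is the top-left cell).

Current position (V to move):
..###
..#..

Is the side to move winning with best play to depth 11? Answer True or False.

V winning at [..###/..#..]: True

p1 V@[..###/..#..]: V00[#.###/#.#..]+1* V01[.####/.##..]+1
p2 H@[#.###/#.#..]: H13[#.###/#.###]-1*
p3 V@[#.###/#.###]: V01[#####/#####]+1*
p4 H@[#####/#####] terminal -1; root [..###/..#..] d11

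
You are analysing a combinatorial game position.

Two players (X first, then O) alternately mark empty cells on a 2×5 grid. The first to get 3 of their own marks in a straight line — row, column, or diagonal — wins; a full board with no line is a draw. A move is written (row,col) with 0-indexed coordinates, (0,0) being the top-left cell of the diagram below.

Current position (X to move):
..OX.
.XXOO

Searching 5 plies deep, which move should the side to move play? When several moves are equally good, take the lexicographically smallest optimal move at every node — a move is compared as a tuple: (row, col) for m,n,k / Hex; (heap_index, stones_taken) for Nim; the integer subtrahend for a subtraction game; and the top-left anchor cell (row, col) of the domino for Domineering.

X's best at [..OX./.XXOO]: (1,0)

[..OX./.XXOO] X move#1: (0,0):+0/X.OX./.XXOO, (0,1):+0/.XOX./.XXOO, (0,4):+0/..OXX/.XXOO, (1,0):+1/..OX./XXXOO*
[..OX./XXXOO] end (terminal -1, O#2); searched ..OX./.XXOO to 5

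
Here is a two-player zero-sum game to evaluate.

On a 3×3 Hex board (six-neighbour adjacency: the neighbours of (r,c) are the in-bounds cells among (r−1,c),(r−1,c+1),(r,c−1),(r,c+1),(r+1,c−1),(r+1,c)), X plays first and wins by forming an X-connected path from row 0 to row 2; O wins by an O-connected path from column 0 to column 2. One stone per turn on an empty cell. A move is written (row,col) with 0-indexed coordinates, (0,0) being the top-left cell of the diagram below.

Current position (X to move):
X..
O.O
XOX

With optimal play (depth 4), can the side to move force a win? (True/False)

p1 X@[X../O.O/XOX]: (0,1)[XX./O.O/XOX]-1 (0,2)[X.X/O.O/XOX]-1 (1,1)[X../OXO/XOX]+1*
p2 O@[X../OXO/XOX]: (0,1)[XO./OXO/XOX]-1* (0,2)[X.O/OXO/XOX]-1
p3 X@[XO./OXO/XOX]: (0,2)[XOX/OXO/XOX]+1*
p4 O@[XOX/OXO/XOX] terminal -1; root [X../O.O/XOX] d4

X winning at [X../O.O/XOX]: True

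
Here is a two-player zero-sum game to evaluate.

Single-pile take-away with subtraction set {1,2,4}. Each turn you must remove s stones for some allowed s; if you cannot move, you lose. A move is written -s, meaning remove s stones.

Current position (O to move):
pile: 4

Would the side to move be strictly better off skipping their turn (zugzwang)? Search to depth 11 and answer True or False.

p1 O@[4]: -1[3]+1* -2[2]-1 -4[0]+1
p2 X@[3]: -1[2]-1* -2[1]-1
p3 O@[2]: -1[1]-1 -2[0]+1*
p4 X@[0] terminal -1; root [4] d11
if O skipped the turn, X would face:
~ p1 X@[4]: -1[3]+1* -2[2]-1 -4[0]+1
~ p2 O@[3]: -1[2]-1* -2[1]-1
~ p3 X@[2]: -1[1]-1 -2[0]+1*
~ p4 O@[0] terminal -1; root [4] d11
compare (O): move=+1 vs pass=-1

zugzwang(4, O) = False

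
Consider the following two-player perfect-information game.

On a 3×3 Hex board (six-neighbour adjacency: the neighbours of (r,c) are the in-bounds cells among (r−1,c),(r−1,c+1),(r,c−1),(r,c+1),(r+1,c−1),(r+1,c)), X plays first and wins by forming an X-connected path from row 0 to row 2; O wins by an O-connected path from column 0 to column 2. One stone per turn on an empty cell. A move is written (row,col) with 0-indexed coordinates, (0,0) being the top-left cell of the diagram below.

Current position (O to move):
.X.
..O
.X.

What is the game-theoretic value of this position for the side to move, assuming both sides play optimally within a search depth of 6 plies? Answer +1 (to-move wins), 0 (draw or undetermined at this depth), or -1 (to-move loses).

value(.X./..O/.X., O) = +1

ply 1, O at .X./..O/.X. | (0,0)=-1→OX./..O/.X.; (0,2)=-1→.XO/..O/.X.; (1,0)=-1→.X./O.O/.X.; (1,1)=+1→.X./.OO/.X.*; (2,0)=-1→.X./..O/OX.; (2,2)=-1→.X./..O/.XO
ply 2, X at .X./.OO/.X. | (0,0)=-1→XX./.OO/.X.*; (0,2)=-1→.XX/.OO/.X.; (1,0)=-1→.X./XOO/.X.; (2,0)=-1→.X./.OO/XX.; (2,2)=-1→.X./.OO/.XX
ply 3, O at XX./.OO/.X. | (0,2)=+1→XXO/.OO/.X.*; (1,0)=+1→XX./OOO/.X.; (2,0)=+1→XX./.OO/OX.; (2,2)=+1→XX./.OO/.XO
ply 4, X at XXO/.OO/.X. | (1,0)=-1→XXO/XOO/.X.*; (2,0)=-1→XXO/.OO/XX.; (2,2)=-1→XXO/.OO/.XX
ply 5, O at XXO/XOO/.X. | (2,0)=+1→XXO/XOO/OX.*; (2,2)=-1→XXO/XOO/.XO
ply 6: XXO/XOO/OX. is terminal -1 (X); from .X./..O/.X. depth 6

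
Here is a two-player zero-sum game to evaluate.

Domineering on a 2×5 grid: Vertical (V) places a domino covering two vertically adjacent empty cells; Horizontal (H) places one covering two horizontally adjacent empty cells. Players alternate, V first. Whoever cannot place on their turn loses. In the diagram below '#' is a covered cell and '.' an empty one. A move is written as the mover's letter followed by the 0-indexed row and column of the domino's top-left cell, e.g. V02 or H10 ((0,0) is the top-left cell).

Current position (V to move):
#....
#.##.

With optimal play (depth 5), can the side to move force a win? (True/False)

V winning at [#..../#.##.]: False

p1 V@[#..../#.##.]: V01[##.../####.]-1* V04[#...#/#.###]-1
p2 H@[##.../####.]: H02[####./####.]-1 H03[##.##/####.]+1*
p3 V@[##.##/####.] terminal -1; root [#..../#.##.] d5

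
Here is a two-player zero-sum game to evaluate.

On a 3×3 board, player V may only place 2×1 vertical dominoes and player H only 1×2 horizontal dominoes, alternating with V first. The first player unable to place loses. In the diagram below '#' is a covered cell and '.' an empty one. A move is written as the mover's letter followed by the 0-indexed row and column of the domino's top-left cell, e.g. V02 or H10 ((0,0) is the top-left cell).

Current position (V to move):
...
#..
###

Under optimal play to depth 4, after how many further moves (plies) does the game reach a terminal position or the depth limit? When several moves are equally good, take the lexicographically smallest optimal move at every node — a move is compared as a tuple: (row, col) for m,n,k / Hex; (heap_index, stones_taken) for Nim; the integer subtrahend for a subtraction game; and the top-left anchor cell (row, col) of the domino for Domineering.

[.../#../###] V move#1: V01:+1/.#./##./###*, V02:-1/..#/#.#/###
[.#./##./###] end (terminal -1, H#2); searched .../#../### to 4

PV length from [.../#../###]: 1 ply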